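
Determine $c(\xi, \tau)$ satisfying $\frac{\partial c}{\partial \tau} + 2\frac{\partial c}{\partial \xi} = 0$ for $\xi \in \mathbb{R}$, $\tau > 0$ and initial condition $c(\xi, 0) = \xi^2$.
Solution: By method of characteristics (waves move right with speed 2):
Along characteristics $\xi - 2\tau =$ const, $c$ is constant, so $c(\xi,\tau) = f(\xi - 2\tau)$ with $f = c( \cdot , 0)$.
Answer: $c(\xi, \tau) = 4 \tau^2 - 4 \tau \xi + \xi^2$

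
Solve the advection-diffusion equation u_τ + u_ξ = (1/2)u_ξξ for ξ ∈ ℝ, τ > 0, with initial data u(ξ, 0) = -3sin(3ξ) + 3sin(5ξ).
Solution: Moving frame: η = ξ - τ, σ = τ, u = w(η,σ), so u_τ = w_σ - w_η and u_ξξ = w_ηη.
Hence u_τ + u_ξ = w_σ and the PDE becomes the heat equation w_σ = (1/2)w_ηη on η ∈ ℝ.
Initial data: w(η,0) = u(η,0) = -3sin(3η) + 3sin(5η). Each mode sin(nη) decays as exp(-n²σ/2) on ℝ, so w(η,σ) = Σ c_n exp(-n²σ/2) sin(nη) with c_3=-3, c_5=3: w(η,σ) = -3exp(-9σ/2)sin(3η) + 3exp(-25σ/2)sin(5η).
Substituting back: u(ξ,τ) = w(ξ - τ, τ).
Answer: u(ξ, τ) = -3exp(-9τ/2)sin(3ξ - 3τ) + 3exp(-25τ/2)sin(5ξ - 5τ)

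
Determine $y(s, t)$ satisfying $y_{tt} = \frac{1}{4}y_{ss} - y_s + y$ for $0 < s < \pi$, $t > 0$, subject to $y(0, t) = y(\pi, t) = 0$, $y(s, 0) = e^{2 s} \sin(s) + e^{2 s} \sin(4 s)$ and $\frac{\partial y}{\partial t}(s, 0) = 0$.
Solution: Substitute $y = e^{2s}u$.
Then $y_s = e^{2s}(u_s + 2u)$, $y_{ss} = e^{2s}(u_{ss} + 4u_s + 4u)$, $y_{tt} = e^{2s}u_{tt}$; substituting and dividing by $e^{2s}$, the lower-order terms cancel: $u_{tt} = \frac{1}{4}u_{ss}$ (standard wave equation).
Data for $u$: $u(s,0) = e^{-2s}y(s,0) = \sin(s) + \sin(4 s)$; $u_t(s,0) = e^{-2s}y_t(s,0) = 0$. The boundary conditions carry over: $u(0,t) = u(\pi,t) = 0$.
Separating variables: $u = \sum [A_n \cos(\omega_n t) + B_n \sin(\omega_n t)] \sin(ns)$, $\omega_n = n/2$. From ICs: $A_1=1, A_4=1$.
So $u(s,t) = \sin(s) \cos(t/2) + \sin(4 s) \cos(2 t)$, and $y(s,t) = e^{2s}u(s,t)$.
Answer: $y(s, t) = e^{2 s} \sin(s) \cos(t/2) + e^{2 s} \sin(4 s) \cos(2 t)$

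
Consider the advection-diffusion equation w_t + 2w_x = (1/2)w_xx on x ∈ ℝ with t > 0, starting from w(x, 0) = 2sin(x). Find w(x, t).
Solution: Change to a moving frame: let η = x - 2t, σ = t and write w(x,t) = u(η,σ).
By the chain rule w_t = u_σ - 2u_η, w_x = u_η, w_xx = u_ηη.
Then w_t + 2w_x = u_σ: the advection term cancels and the PDE becomes the heat equation u_σ = (1/2)u_ηη on η ∈ ℝ.
Initial data: u(η,0) = w(η,0) = 2sin(η).
On η ∈ ℝ each mode satisfies (sin(nη))″ = -n² sin(nη), so exp(-n²σ/2) sin(nη) solves the heat equation; by superposition u(η,σ) = Σ c_n exp(-n²σ/2) sin(nη).
Reading off the coefficients: c_1=2, so u(η,σ) = 2exp(-σ/2)sin(η).
Substituting back η = x - 2t, σ = t: w(x,t) = u(x - 2t, t).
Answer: w(x, t) = -2exp(-t/2)sin(2t - x)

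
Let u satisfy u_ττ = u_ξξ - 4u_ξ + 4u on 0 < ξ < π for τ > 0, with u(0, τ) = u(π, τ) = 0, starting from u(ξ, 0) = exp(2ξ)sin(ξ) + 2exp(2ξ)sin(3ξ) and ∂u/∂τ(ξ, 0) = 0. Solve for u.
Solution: Substitute u = exp(2ξ)w.
Then u_ξ = exp(2ξ)(w_ξ + 2w), u_ξξ = exp(2ξ)(w_ξξ + 4w_ξ + 4w), u_ττ = exp(2ξ)w_ττ; substituting and dividing by exp(2ξ), the lower-order terms cancel: w_ττ = w_ξξ (standard wave equation).
Data for w: w(ξ,0) = exp(-2ξ)u(ξ,0) = sin(ξ) + 2sin(3ξ); w_τ(ξ,0) = exp(-2ξ)u_τ(ξ,0) = 0. The boundary conditions carry over: w(0,τ) = w(π,τ) = 0.
Separating variables: w = Σ [A_n cos(ω_n τ) + B_n sin(ω_n τ)] sin(nξ), ω_n = n. From ICs: A_1=1, A_3=2.
So w(ξ,τ) = sin(ξ)cos(τ) + 2sin(3ξ)cos(3τ), and u(ξ,τ) = exp(2ξ)w(ξ,τ).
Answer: u(ξ, τ) = exp(2ξ)sin(ξ)cos(τ) + 2exp(2ξ)sin(3ξ)cos(3τ)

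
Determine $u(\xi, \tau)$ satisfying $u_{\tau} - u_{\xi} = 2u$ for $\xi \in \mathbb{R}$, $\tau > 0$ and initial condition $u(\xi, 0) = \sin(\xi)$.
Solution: Substitute $u = e^{2\tau}w$.
Then $u_{\tau} = e^{2\tau}(w_{\tau} + 2w)$, $u_{\xi} = e^{2\tau}w_{\xi}$; substituting and dividing by $e^{2\tau}$, the lower-order terms cancel: $w_{\tau} - w_{\xi} = 0$ (standard advection equation).
Data for $w$: $w(\xi,0) = u(\xi,0) = \sin(\xi)$.
By characteristics ($d\xi/d\tau = -1$), $w(\xi,\tau) = f(\xi + \tau)$ with $f = w( \cdot , 0)$.
So $w(\xi,\tau) = \sin(\xi + \tau)$, and $u(\xi,\tau) = e^{2\tau}w(\xi,\tau)$.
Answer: $u(\xi, \tau) = e^{2 \tau} \sin(\tau + \xi)$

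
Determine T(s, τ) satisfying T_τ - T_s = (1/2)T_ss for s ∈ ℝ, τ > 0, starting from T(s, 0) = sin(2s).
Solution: Moving frame: η = s + τ, σ = τ, T = u(η,σ), so T_τ = u_σ + u_η and T_ss = u_ηη.
Hence T_τ - T_s = u_σ and the PDE becomes the heat equation u_σ = (1/2)u_ηη on η ∈ ℝ.
Initial data: u(η,0) = T(η,0) = sin(2η). Each mode sin(nη) decays as exp(-n²σ/2) on ℝ, so u(η,σ) = Σ c_n exp(-n²σ/2) sin(nη) with c_2=1: u(η,σ) = exp(-2σ)sin(2η).
Substituting back: T(s,τ) = u(s + τ, τ).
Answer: T(s, τ) = exp(-2τ)sin(2s + 2τ)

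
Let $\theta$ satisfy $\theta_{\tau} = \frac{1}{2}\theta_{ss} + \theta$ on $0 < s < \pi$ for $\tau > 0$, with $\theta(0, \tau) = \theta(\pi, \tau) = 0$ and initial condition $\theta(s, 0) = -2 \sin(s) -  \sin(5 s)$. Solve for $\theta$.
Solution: Substitute $\theta = e^{\tau}u$.
Then $\theta_{\tau} = e^{\tau}(u_{\tau} + u)$, $\theta_{ss} = e^{\tau}u_{ss}$; substituting and dividing by $e^{\tau}$, the lower-order terms cancel: $u_{\tau} = \frac{1}{2}u_{ss}$ (standard heat equation).
Data for $u$: $u(s,0) = \theta(s,0) = -2 \sin(s) - \sin(5 s)$. The boundary conditions carry over: $u(0,\tau) = u(\pi,\tau) = 0$.
Separating variables: $u = \sum c_n e^{-n^2\tau/2} \sin(ns)$. From $u(s,0) = -2 \sin(s) - \sin(5 s)$: $c_1=-2, c_5=-1$.
So $u(s,\tau) = -2 e^{-\tau/2} \sin(s) - e^{-25 \tau/2} \sin(5 s)$, and $\theta(s,\tau) = e^{\tau}u(s,\tau)$.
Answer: $\theta(s, \tau) = -2 e^{\tau/2} \sin(s) -  e^{-23 \tau/2} \sin(5 s)$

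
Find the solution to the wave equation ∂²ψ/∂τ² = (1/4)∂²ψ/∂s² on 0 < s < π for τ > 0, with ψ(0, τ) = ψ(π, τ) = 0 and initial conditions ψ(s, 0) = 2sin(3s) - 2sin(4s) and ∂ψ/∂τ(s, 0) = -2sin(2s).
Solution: Using separation of variables ψ = X(s)T(τ):
Eigenfunctions: sin(ns), n = 1, 2, 3, ...
General solution: ψ(s, τ) = Σ [A_n cos(n τ/2) + B_n sin(n τ/2)] sin(ns)
From ψ(s,0) = 2sin(3s) - 2sin(4s): A_3=2, A_4=-2. From ψ_τ(s,0) = -2sin(2s), using ψ_τ(s,0) = Σ ω_n B_n sin(ns) with ω_n = n/2: B_2 = (-2)/1 = -2.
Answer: ψ(s, τ) = -2sin(2s)sin(τ) + 2sin(3s)cos(3τ/2) - 2sin(4s)cos(2τ)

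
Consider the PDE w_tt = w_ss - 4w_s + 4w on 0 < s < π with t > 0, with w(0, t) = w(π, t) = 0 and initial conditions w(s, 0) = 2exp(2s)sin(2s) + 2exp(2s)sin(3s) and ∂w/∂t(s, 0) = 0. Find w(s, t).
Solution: Substitute w = exp(2s)u.
Then w_s = exp(2s)(u_s + 2u), w_ss = exp(2s)(u_ss + 4u_s + 4u), w_tt = exp(2s)u_tt; substituting and dividing by exp(2s), the lower-order terms cancel: u_tt = u_ss (standard wave equation).
Data for u: u(s,0) = exp(-2s)w(s,0) = 2sin(2s) + 2sin(3s); u_t(s,0) = exp(-2s)w_t(s,0) = 0. The boundary conditions carry over: u(0,t) = u(π,t) = 0.
Separating variables: u = Σ [A_n cos(ω_n t) + B_n sin(ω_n t)] sin(ns), ω_n = n. From ICs: A_2=2, A_3=2.
So u(s,t) = 2sin(2s)cos(2t) + 2sin(3s)cos(3t), and w(s,t) = exp(2s)u(s,t).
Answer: w(s, t) = 2exp(2s)sin(2s)cos(2t) + 2exp(2s)sin(3s)cos(3t)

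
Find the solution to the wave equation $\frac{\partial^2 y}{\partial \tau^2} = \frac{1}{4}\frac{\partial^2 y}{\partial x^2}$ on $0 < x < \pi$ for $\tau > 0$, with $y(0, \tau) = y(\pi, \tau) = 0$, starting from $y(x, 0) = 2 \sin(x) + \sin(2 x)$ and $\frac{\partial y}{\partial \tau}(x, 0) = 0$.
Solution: Separating variables: $y = \sum [A_n \cos(\omega_n \tau) + B_n \sin(\omega_n \tau)] \sin(nx)$, $\omega_n = n/2$. From ICs: $A_1=2, A_2=1$.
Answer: $y(x, \tau) = 2 \sin(x) \cos(\tau/2) + \sin(2 x) \cos(\tau)$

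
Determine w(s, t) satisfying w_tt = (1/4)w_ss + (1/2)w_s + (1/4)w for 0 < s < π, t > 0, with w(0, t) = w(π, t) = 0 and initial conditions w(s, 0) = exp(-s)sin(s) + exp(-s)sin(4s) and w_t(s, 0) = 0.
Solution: Substitute w = exp(-s)u, i.e. u = exp(s)w.
By the product rule, w_s = exp(-s)(u_s - u), w_ss = exp(-s)(u_ss - 2u_s + u), w_tt = exp(-s)u_tt.
Substituting into the PDE and dividing by exp(-s): u_tt = (1/4)(u_ss - 2u_s + u) + (1/2)(u_s - u) + (1/4)u.
The lower-order terms cancel, leaving the standard wave equation u_tt = (1/4)u_ss.
Initial data for u: u(s,0) = exp(s)w(s,0) = sin(s) + sin(4s); u_t(s,0) = exp(s)w_t(s,0) = 0. The boundary conditions carry over: u(0,t) = u(π,t) = 0.
Solve for u:
  Using separation of variables u = X(s)T(t):
  Eigenfunctions: sin(ns), n = 1, 2, 3, ...
  General solution: u(s, t) = Σ [A_n cos(n t/2) + B_n sin(n t/2)] sin(ns)
  From u(s,0) = sin(s) + sin(4s): A_1=1, A_4=1. From u_t(s,0) = 0: all B_n = 0.
Hence u(s,t) = sin(s)cos(t/2) + sin(4s)cos(2t).
Transform back: w(s,t) = exp(-s)u(s,t).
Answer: w(s, t) = exp(-s)sin(s)cos(t/2) + exp(-s)sin(4s)cos(2t)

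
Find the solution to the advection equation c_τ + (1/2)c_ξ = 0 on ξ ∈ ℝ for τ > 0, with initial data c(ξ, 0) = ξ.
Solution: By method of characteristics (waves move right with speed 1/2):
Along characteristics ξ - (1/2)τ = const, c is constant, so c(ξ,τ) = f(ξ - (1/2)τ) with f = c(·, 0).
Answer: c(ξ, τ) = ξ - (1/2)τ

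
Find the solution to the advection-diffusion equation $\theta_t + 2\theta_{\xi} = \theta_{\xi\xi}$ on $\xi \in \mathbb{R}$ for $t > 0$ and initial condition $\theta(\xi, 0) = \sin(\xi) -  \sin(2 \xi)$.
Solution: Change to a moving frame: let $\eta = \xi - 2t$, $\sigma = t$ and write $\theta(\xi,t) = u(\eta,\sigma)$.
By the chain rule $\theta_t = u_{\sigma} - 2u_{\eta}$, $\theta_{\xi} = u_{\eta}$, $\theta_{\xi\xi} = u_{\eta\eta}$.
Then $\theta_t + 2\theta_{\xi} = u_{\sigma}$: the advection term cancels and the PDE becomes the heat equation $u_{\sigma} = u_{\eta\eta}$ on $\eta \in \mathbb{R}$.
Initial data: $u(\eta,0) = \theta(\eta,0) = \sin(\eta) - \sin(2 \eta)$.
On $\eta \in \mathbb{R}$ each mode satisfies $(\sin(n\eta))'' = -n^2 \sin(n\eta)$, so $e^{-n^2\sigma} \sin(n\eta)$ solves the heat equation; by superposition $u(\eta,\sigma) = \sum c_n e^{-n^2\sigma} \sin(n\eta)$.
Reading off the coefficients: $c_1=1, c_2=-1$, so $u(\eta,\sigma) = e^{-\sigma} \sin(\eta) - e^{-4 \sigma} \sin(2 \eta)$.
Substituting back $\eta = \xi - 2t$, $\sigma = t$: $\theta(\xi,t) = u(\xi - 2t, t)$.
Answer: $\theta(\xi, t) = e^{-t} \sin(\xi - 2 t) -  e^{-4 t} \sin(2 \xi - 4 t)$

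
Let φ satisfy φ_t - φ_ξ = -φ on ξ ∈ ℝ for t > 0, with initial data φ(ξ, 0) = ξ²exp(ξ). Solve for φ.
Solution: Substitute φ = exp(ξ)u.
Then φ_ξ = exp(ξ)(u_ξ + u), φ_t = exp(ξ)u_t; substituting and dividing by exp(ξ), the lower-order terms cancel: u_t - u_ξ = 0 (standard advection equation).
Data for u: u(ξ,0) = exp(-ξ)φ(ξ,0) = ξ².
By characteristics (dξ/dt = -1), u(ξ,t) = f(ξ + t) with f = u(·, 0).
So u(ξ,t) = t² + 2tξ + ξ², and φ(ξ,t) = exp(ξ)u(ξ,t).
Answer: φ(ξ, t) = t²exp(ξ) + 2tξexp(ξ) + ξ²exp(ξ)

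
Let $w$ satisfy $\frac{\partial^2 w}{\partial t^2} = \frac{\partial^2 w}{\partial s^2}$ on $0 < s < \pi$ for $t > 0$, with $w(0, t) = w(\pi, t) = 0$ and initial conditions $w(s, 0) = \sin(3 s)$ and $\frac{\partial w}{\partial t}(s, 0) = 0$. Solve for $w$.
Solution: Using separation of variables $w = X(s)T(t)$:
Eigenfunctions: $\sin(ns)$, $n = 1, 2, 3, \ldots$
General solution: $w(s, t) = \sum [A_n \cos(n t) + B_n \sin(n t)] \sin(ns)$
From $w(s,0) = \sin(3 s)$: $A_3=1$. From $w_t(s,0) = 0$: all $B_n = 0$.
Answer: $w(s, t) = \sin(3 s) \cos(3 t)$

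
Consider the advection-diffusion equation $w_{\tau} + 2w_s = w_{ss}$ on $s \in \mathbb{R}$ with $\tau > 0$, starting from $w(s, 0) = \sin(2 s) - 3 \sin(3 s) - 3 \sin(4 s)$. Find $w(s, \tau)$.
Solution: Change to a moving frame: let $\eta = s - 2\tau$, $\sigma = \tau$ and write $w(s,\tau) = u(\eta,\sigma)$.
By the chain rule $w_{\tau} = u_{\sigma} - 2u_{\eta}$, $w_s = u_{\eta}$, $w_{ss} = u_{\eta\eta}$.
Then $w_{\tau} + 2w_s = u_{\sigma}$: the advection term cancels and the PDE becomes the heat equation $u_{\sigma} = u_{\eta\eta}$ on $\eta \in \mathbb{R}$.
Initial data: $u(\eta,0) = w(\eta,0) = \sin(2 \eta) - 3 \sin(3 \eta) - 3 \sin(4 \eta)$.
On $\eta \in \mathbb{R}$ each mode satisfies $(\sin(n\eta))'' = -n^2 \sin(n\eta)$, so $e^{-n^2\sigma} \sin(n\eta)$ solves the heat equation; by superposition $u(\eta,\sigma) = \sum c_n e^{-n^2\sigma} \sin(n\eta)$.
Reading off the coefficients: $c_2=1, c_3=-3, c_4=-3$, so $u(\eta,\sigma) = e^{-4 \sigma} \sin(2 \eta) - 3 e^{-9 \sigma} \sin(3 \eta) - 3 e^{-16 \sigma} \sin(4 \eta)$.
Substituting back $\eta = s - 2\tau$, $\sigma = \tau$: $w(s,\tau) = u(s - 2\tau, \tau)$.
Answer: $w(s, \tau) = - e^{-4 \tau} \sin(4 \tau - 2 s) + 3 e^{-9 \tau} \sin(6 \tau - 3 s) + 3 e^{-16 \tau} \sin(8 \tau - 4 s)$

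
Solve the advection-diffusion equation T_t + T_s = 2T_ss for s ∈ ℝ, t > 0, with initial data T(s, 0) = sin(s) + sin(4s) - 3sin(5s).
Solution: Change to a moving frame: let η = s - t, σ = t and write T(s,t) = u(η,σ).
By the chain rule T_t = u_σ - u_η, T_s = u_η, T_ss = u_ηη.
Then T_t + T_s = u_σ: the advection term cancels and the PDE becomes the heat equation u_σ = 2u_ηη on η ∈ ℝ.
Initial data: u(η,0) = T(η,0) = sin(η) + sin(4η) - 3sin(5η).
On η ∈ ℝ each mode satisfies (sin(nη))″ = -n² sin(nη), so exp(-2n²σ) sin(nη) solves the heat equation; by superposition u(η,σ) = Σ c_n exp(-2n²σ) sin(nη).
Reading off the coefficients: c_1=1, c_4=1, c_5=-3, so u(η,σ) = exp(-2σ)sin(η) + exp(-32σ)sin(4η) - 3exp(-50σ)sin(5η).
Substituting back η = s - t, σ = t: T(s,t) = u(s - t, t).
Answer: T(s, t) = exp(-2t)sin(s - t) + exp(-32t)sin(4s - 4t) - 3exp(-50t)sin(5s - 5t)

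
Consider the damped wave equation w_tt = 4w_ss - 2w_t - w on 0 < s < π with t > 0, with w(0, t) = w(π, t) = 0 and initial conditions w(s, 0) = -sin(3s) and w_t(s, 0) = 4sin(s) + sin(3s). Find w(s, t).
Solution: Substitute w = exp(-t)u.
Then w_t = exp(-t)(u_t - u), w_tt = exp(-t)(u_tt - 2u_t + u), w_ss = exp(-t)u_ss; substituting and dividing by exp(-t), the lower-order terms cancel: u_tt = 4u_ss (standard wave equation).
Data for u: u(s,0) = w(s,0) = -sin(3s); u_t(s,0) = w_t(s,0) + w(s,0) = 4sin(s). The boundary conditions carry over: u(0,t) = u(π,t) = 0.
Separating variables: u = Σ [A_n cos(ω_n t) + B_n sin(ω_n t)] sin(ns), ω_n = 2n. From ICs (B_n = velocity coefficient / ω_n): A_3=-1, B_1=2.
So u(s,t) = 2sin(s)sin(2t) - sin(3s)cos(6t), and w(s,t) = exp(-t)u(s,t).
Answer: w(s, t) = 2exp(-t)sin(s)sin(2t) - exp(-t)sin(3s)cos(6t)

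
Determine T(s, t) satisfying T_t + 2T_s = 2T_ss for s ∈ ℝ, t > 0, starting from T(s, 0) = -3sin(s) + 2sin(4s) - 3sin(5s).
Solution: Change to a moving frame: let η = s - 2t, σ = t and write T(s,t) = u(η,σ).
By the chain rule T_t = u_σ - 2u_η, T_s = u_η, T_ss = u_ηη.
Then T_t + 2T_s = u_σ: the advection term cancels and the PDE becomes the heat equation u_σ = 2u_ηη on η ∈ ℝ.
Initial data: u(η,0) = T(η,0) = -3sin(η) + 2sin(4η) - 3sin(5η).
On η ∈ ℝ each mode satisfies (sin(nη))″ = -n² sin(nη), so exp(-2n²σ) sin(nη) solves the heat equation; by superposition u(η,σ) = Σ c_n exp(-2n²σ) sin(nη).
Reading off the coefficients: c_1=-3, c_4=2, c_5=-3, so u(η,σ) = -3exp(-2σ)sin(η) + 2exp(-32σ)sin(4η) - 3exp(-50σ)sin(5η).
Substituting back η = s - 2t, σ = t: T(s,t) = u(s - 2t, t).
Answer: T(s, t) = -3exp(-2t)sin(s - 2t) + 2exp(-32t)sin(4s - 8t) - 3exp(-50t)sin(5s - 10t)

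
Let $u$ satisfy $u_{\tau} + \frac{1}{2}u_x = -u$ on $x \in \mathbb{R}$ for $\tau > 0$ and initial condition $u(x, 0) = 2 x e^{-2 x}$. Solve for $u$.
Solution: Substitute $u = e^{-2x}w$.
Then $u_x = e^{-2x}(w_x - 2w)$, $u_{\tau} = e^{-2x}w_{\tau}$; substituting and dividing by $e^{-2x}$, the lower-order terms cancel: $w_{\tau} + \frac{1}{2}w_x = 0$ (standard advection equation).
Data for $w$: $w(x,0) = e^{2x}u(x,0) = 2 x$.
By characteristics ($dx/d\tau = 1/2$), $w(x,\tau) = f(x - \frac{1}{2}\tau)$ with $f = w( \cdot , 0)$.
So $w(x,\tau) = 2 x - \tau$, and $u(x,\tau) = e^{-2x}w(x,\tau)$.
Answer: $u(x, \tau) = - \tau e^{-2 x} + 2 x e^{-2 x}$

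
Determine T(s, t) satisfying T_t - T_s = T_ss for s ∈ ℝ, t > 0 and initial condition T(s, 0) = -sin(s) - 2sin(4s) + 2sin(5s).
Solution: Change to a moving frame: let η = s + t, σ = t and write T(s,t) = u(η,σ).
By the chain rule T_t = u_σ + u_η, T_s = u_η, T_ss = u_ηη.
Then T_t - T_s = u_σ: the advection term cancels and the PDE becomes the heat equation u_σ = u_ηη on η ∈ ℝ.
Initial data: u(η,0) = T(η,0) = -sin(η) - 2sin(4η) + 2sin(5η).
On η ∈ ℝ each mode satisfies (sin(nη))″ = -n² sin(nη), so exp(-n²σ) sin(nη) solves the heat equation; by superposition u(η,σ) = Σ c_n exp(-n²σ) sin(nη).
Reading off the coefficients: c_1=-1, c_4=-2, c_5=2, so u(η,σ) = -exp(-σ)sin(η) - 2exp(-16σ)sin(4η) + 2exp(-25σ)sin(5η).
Substituting back η = s + t, σ = t: T(s,t) = u(s + t, t).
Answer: T(s, t) = -exp(-t)sin(s + t) - 2exp(-16t)sin(4s + 4t) + 2exp(-25t)sin(5s + 5t)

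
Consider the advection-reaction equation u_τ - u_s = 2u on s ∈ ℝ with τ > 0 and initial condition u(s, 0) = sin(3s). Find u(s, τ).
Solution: Substitute u = exp(2τ)w, i.e. w = exp(-2τ)u.
By the product rule, u_τ = exp(2τ)(w_τ + 2w), u_s = exp(2τ)w_s.
Substituting into the PDE and dividing by exp(2τ): w_τ + 2w - w_s = 2w.
The lower-order terms cancel, leaving the standard advection equation w_τ - w_s = 0.
Initial data for w: w(s,0) = u(s,0) = sin(3s).
Solve for w:
  By method of characteristics (waves move left with speed 1):
  Along characteristics s + τ = const, w is constant, so w(s,τ) = f(s + τ) with f = w(·, 0).
Hence w(s,τ) = sin(3s + 3τ).
Transform back: u(s,τ) = exp(2τ)w(s,τ).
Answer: u(s, τ) = exp(2τ)sin(3s + 3τ)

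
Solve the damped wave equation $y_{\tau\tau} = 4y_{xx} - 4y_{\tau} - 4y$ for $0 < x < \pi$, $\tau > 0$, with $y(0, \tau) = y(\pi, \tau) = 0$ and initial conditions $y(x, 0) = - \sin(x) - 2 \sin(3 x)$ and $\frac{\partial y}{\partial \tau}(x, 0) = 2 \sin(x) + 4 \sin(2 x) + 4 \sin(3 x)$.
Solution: Substitute $y = e^{-2\tau}u$, i.e. $u = e^{2\tau}y$.
By the product rule, $y_{\tau} = e^{-2\tau}(u_{\tau} - 2u)$, $y_{\tau\tau} = e^{-2\tau}(u_{\tau\tau} - 4u_{\tau} + 4u)$, $y_{xx} = e^{-2\tau}u_{xx}$.
Substituting into the PDE and dividing by $e^{-2\tau}$: $u_{\tau\tau} - 4u_{\tau} + 4u = 4u_{xx} - 4(u_{\tau} - 2u) - 4u$.
The lower-order terms cancel, leaving the standard wave equation $u_{\tau\tau} = 4u_{xx}$.
Initial data for $u$: $u(x,0) = y(x,0) = - \sin(x) - 2 \sin(3 x)$; $u_{\tau}(x,0) = y_{\tau}(x,0) + 2y(x,0) = 4 \sin(2 x)$. The boundary conditions carry over: $u(0,\tau) = u(\pi,\tau) = 0$.
Solve for $u$:
  Using separation of variables $u = X(x)T(\tau)$:
  Eigenfunctions: $\sin(nx)$, $n = 1, 2, 3, \ldots$
  General solution: $u(x, \tau) = \sum [A_n \cos(2n \tau) + B_n \sin(2n \tau)] \sin(nx)$
  From $u(x,0) = - \sin(x) - 2 \sin(3 x)$: $A_1=-1, A_3=-2$. From $u_{\tau}(x,0) = 4 \sin(2 x)$, using $u_{\tau}(x,0) = \sum \omega_n B_n \sin(nx)$ with $\omega_n = 2n$: $B_2 = 4/4 = 1$.
Hence $u(x,\tau) = - \sin(x) \cos(2 \tau) + \sin(2 x) \sin(4 \tau) - 2 \sin(3 x) \cos(6 \tau)$.
Transform back: $y(x,\tau) = e^{-2\tau}u(x,\tau)$.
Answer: $y(x, \tau) = e^{-2 \tau} \sin(4 \tau) \sin(2 x) -  e^{-2 \tau} \sin(x) \cos(2 \tau) - 2 e^{-2 \tau} \sin(3 x) \cos(6 \tau)$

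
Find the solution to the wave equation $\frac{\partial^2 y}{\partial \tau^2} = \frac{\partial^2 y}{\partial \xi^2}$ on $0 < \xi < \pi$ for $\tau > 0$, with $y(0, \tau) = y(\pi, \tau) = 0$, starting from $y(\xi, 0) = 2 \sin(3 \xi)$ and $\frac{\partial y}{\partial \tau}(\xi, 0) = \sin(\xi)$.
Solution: Using separation of variables $y = X(\xi)T(\tau)$:
Eigenfunctions: $\sin(n\xi)$, $n = 1, 2, 3, \ldots$
General solution: $y(\xi, \tau) = \sum [A_n \cos(n \tau) + B_n \sin(n \tau)] \sin(n\xi)$
From $y(\xi,0) = 2 \sin(3 \xi)$: $A_3=2$. From $y_{\tau}(\xi,0) = \sin(\xi)$, using $y_{\tau}(\xi,0) = \sum \omega_n B_n \sin(n\xi)$ with $\omega_n = n$: $B_1 = 1/1 = 1$.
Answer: $y(\xi, \tau) = \sin(\tau) \sin(\xi) + 2 \sin(3 \xi) \cos(3 \tau)$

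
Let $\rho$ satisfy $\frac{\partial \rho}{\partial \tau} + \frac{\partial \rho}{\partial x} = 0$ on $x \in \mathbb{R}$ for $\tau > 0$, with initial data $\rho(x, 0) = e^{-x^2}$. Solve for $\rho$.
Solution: By method of characteristics (waves move right with speed 1):
Along characteristics $x - \tau =$ const, $\rho$ is constant, so $\rho(x,\tau) = f(x - \tau)$ with $f = \rho( \cdot , 0)$.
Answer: $\rho(x, \tau) = e^{-(-\tau + x)^2}$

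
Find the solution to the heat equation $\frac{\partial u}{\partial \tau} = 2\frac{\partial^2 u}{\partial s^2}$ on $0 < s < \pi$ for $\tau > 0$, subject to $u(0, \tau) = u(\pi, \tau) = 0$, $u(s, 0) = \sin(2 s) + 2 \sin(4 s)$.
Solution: Separating variables: $u = \sum c_n e^{-2n^2\tau} \sin(ns)$. From $u(s,0) = \sin(2 s) + 2 \sin(4 s)$: $c_2=1, c_4=2$.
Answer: $u(s, \tau) = e^{-8 \tau} \sin(2 s) + 2 e^{-32 \tau} \sin(4 s)$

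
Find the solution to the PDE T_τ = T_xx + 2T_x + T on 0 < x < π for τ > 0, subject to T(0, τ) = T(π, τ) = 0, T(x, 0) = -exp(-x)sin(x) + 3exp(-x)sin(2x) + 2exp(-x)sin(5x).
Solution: Substitute T = exp(-x)u.
Then T_x = exp(-x)(u_x - u), T_xx = exp(-x)(u_xx - 2u_x + u), T_τ = exp(-x)u_τ; substituting and dividing by exp(-x), the lower-order terms cancel: u_τ = u_xx (standard heat equation).
Data for u: u(x,0) = exp(x)T(x,0) = -sin(x) + 3sin(2x) + 2sin(5x). The boundary conditions carry over: u(0,τ) = u(π,τ) = 0.
Separating variables: u = Σ c_n exp(-n²τ) sin(nx). From u(x,0) = -sin(x) + 3sin(2x) + 2sin(5x): c_1=-1, c_2=3, c_5=2.
So u(x,τ) = -exp(-τ)sin(x) + 3exp(-4τ)sin(2x) + 2exp(-25τ)sin(5x), and T(x,τ) = exp(-x)u(x,τ).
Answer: T(x, τ) = -exp(-x)exp(-τ)sin(x) + 3exp(-x)exp(-4τ)sin(2x) + 2exp(-x)exp(-25τ)sin(5x)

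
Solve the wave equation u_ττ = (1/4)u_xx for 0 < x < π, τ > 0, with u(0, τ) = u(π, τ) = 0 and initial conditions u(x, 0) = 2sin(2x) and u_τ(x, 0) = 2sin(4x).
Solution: Using separation of variables u = X(x)T(τ):
Eigenfunctions: sin(nx), n = 1, 2, 3, ...
General solution: u(x, τ) = Σ [A_n cos(n τ/2) + B_n sin(n τ/2)] sin(nx)
From u(x,0) = 2sin(2x): A_2=2. From u_τ(x,0) = 2sin(4x), using u_τ(x,0) = Σ ω_n B_n sin(nx) with ω_n = n/2: B_4 = 2/2 = 1.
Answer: u(x, τ) = 2sin(2x)cos(τ) + sin(4x)sin(2τ)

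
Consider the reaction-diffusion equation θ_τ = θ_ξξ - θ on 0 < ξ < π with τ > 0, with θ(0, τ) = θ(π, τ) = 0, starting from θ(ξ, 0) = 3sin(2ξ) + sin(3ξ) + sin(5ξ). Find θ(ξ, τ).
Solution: Substitute θ = exp(-τ)u.
Then θ_τ = exp(-τ)(u_τ - u), θ_ξξ = exp(-τ)u_ξξ; substituting and dividing by exp(-τ), the lower-order terms cancel: u_τ = u_ξξ (standard heat equation).
Data for u: u(ξ,0) = θ(ξ,0) = 3sin(2ξ) + sin(3ξ) + sin(5ξ). The boundary conditions carry over: u(0,τ) = u(π,τ) = 0.
Separating variables: u = Σ c_n exp(-n²τ) sin(nξ). From u(ξ,0) = 3sin(2ξ) + sin(3ξ) + sin(5ξ): c_2=3, c_3=1, c_5=1.
So u(ξ,τ) = 3exp(-4τ)sin(2ξ) + exp(-9τ)sin(3ξ) + exp(-25τ)sin(5ξ), and θ(ξ,τ) = exp(-τ)u(ξ,τ).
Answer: θ(ξ, τ) = 3exp(-5τ)sin(2ξ) + exp(-10τ)sin(3ξ) + exp(-26τ)sin(5ξ)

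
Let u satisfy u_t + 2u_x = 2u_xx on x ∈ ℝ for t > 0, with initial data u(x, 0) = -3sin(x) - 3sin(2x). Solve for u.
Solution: Change to a moving frame: let η = x - 2t, σ = t and write u(x,t) = w(η,σ).
By the chain rule u_t = w_σ - 2w_η, u_x = w_η, u_xx = w_ηη.
Then u_t + 2u_x = w_σ: the advection term cancels and the PDE becomes the heat equation w_σ = 2w_ηη on η ∈ ℝ.
Initial data: w(η,0) = u(η,0) = -3sin(η) - 3sin(2η).
On η ∈ ℝ each mode satisfies (sin(nη))″ = -n² sin(nη), so exp(-2n²σ) sin(nη) solves the heat equation; by superposition w(η,σ) = Σ c_n exp(-2n²σ) sin(nη).
Reading off the coefficients: c_1=-3, c_2=-3, so w(η,σ) = -3exp(-2σ)sin(η) - 3exp(-8σ)sin(2η).
Substituting back η = x - 2t, σ = t: u(x,t) = w(x - 2t, t).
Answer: u(x, t) = 3exp(-2t)sin(2t - x) + 3exp(-8t)sin(4t - 2x)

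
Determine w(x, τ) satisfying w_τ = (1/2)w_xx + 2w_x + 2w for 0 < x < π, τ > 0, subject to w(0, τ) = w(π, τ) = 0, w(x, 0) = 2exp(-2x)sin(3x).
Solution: Substitute w = exp(-2x)u, i.e. u = exp(2x)w.
By the product rule, w_x = exp(-2x)(u_x - 2u), w_xx = exp(-2x)(u_xx - 4u_x + 4u), w_τ = exp(-2x)u_τ.
Substituting into the PDE and dividing by exp(-2x): u_τ = (1/2)(u_xx - 4u_x + 4u) + 2(u_x - 2u) + 2u.
The lower-order terms cancel, leaving the standard heat equation u_τ = (1/2)u_xx.
Initial data for u: u(x,0) = exp(2x)w(x,0) = 2sin(3x). The boundary conditions carry over: u(0,τ) = u(π,τ) = 0.
Solve for u:
  Using separation of variables u = X(x)T(τ):
  Eigenfunctions: sin(nx), n = 1, 2, 3, ...
  General solution: u(x, τ) = Σ c_n sin(nx) exp(-n² τ/2)
  Matching u(x,0) = 2sin(3x) term by term: c_3=2.
Hence u(x,τ) = 2exp(-9τ/2)sin(3x).
Transform back: w(x,τ) = exp(-2x)u(x,τ).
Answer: w(x, τ) = 2exp(-2x)exp(-9τ/2)sin(3x)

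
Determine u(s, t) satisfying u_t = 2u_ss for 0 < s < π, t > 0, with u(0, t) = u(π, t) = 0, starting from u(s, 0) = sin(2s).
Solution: Using separation of variables u = X(s)T(t):
Eigenfunctions: sin(ns), n = 1, 2, 3, ...
General solution: u(s, t) = Σ c_n sin(ns) exp(-2n² t)
Matching u(s,0) = sin(2s) term by term: c_2=1.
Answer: u(s, t) = exp(-8t)sin(2s)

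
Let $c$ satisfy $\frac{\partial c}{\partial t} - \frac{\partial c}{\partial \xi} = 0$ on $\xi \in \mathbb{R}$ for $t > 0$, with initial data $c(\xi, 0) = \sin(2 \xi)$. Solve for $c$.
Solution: By characteristics ($d\xi/dt = -1$), $c(\xi,t) = f(\xi + t)$ with $f = c( \cdot , 0)$.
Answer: $c(\xi, t) = \sin(2 \xi + 2 t)$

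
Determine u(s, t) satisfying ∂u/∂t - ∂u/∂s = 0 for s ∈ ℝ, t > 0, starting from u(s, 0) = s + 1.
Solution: By characteristics (ds/dt = -1), u(s,t) = f(s + t) with f = u(·, 0).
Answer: u(s, t) = s + t + 1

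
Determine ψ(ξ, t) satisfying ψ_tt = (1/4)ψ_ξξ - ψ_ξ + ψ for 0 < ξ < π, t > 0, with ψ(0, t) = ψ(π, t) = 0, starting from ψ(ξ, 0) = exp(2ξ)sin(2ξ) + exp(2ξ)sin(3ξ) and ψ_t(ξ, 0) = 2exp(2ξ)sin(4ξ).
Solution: Substitute ψ = exp(2ξ)u.
Then ψ_ξ = exp(2ξ)(u_ξ + 2u), ψ_ξξ = exp(2ξ)(u_ξξ + 4u_ξ + 4u), ψ_tt = exp(2ξ)u_tt; substituting and dividing by exp(2ξ), the lower-order terms cancel: u_tt = (1/4)u_ξξ (standard wave equation).
Data for u: u(ξ,0) = exp(-2ξ)ψ(ξ,0) = sin(2ξ) + sin(3ξ); u_t(ξ,0) = exp(-2ξ)ψ_t(ξ,0) = 2sin(4ξ). The boundary conditions carry over: u(0,t) = u(π,t) = 0.
Separating variables: u = Σ [A_n cos(ω_n t) + B_n sin(ω_n t)] sin(nξ), ω_n = n/2. From ICs (B_n = velocity coefficient / ω_n): A_2=1, A_3=1, B_4=1.
So u(ξ,t) = sin(2t)sin(4ξ) + sin(2ξ)cos(t) + sin(3ξ)cos(3t/2), and ψ(ξ,t) = exp(2ξ)u(ξ,t).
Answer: ψ(ξ, t) = exp(2ξ)sin(2t)sin(4ξ) + exp(2ξ)sin(2ξ)cos(t) + exp(2ξ)sin(3ξ)cos(3t/2)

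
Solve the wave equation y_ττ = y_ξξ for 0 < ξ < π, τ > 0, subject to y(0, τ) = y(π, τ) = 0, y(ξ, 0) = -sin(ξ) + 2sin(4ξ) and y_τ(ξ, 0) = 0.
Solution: Separating variables: y = Σ [A_n cos(ω_n τ) + B_n sin(ω_n τ)] sin(nξ), ω_n = n. From ICs: A_1=-1, A_4=2.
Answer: y(ξ, τ) = -sin(ξ)cos(τ) + 2sin(4ξ)cos(4τ)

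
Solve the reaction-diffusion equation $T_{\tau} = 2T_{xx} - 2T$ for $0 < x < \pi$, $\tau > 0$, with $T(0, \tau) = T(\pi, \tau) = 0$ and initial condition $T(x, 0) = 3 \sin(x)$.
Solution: Substitute $T = e^{-2\tau}u$.
Then $T_{\tau} = e^{-2\tau}(u_{\tau} - 2u)$, $T_{xx} = e^{-2\tau}u_{xx}$; substituting and dividing by $e^{-2\tau}$, the lower-order terms cancel: $u_{\tau} = 2u_{xx}$ (standard heat equation).
Data for $u$: $u(x,0) = T(x,0) = 3 \sin(x)$. The boundary conditions carry over: $u(0,\tau) = u(\pi,\tau) = 0$.
Separating variables: $u = \sum c_n e^{-2n^2\tau} \sin(nx)$. From $u(x,0) = 3 \sin(x)$: $c_1=3$.
So $u(x,\tau) = 3 e^{-2 \tau} \sin(x)$, and $T(x,\tau) = e^{-2\tau}u(x,\tau)$.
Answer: $T(x, \tau) = 3 e^{-4 \tau} \sin(x)$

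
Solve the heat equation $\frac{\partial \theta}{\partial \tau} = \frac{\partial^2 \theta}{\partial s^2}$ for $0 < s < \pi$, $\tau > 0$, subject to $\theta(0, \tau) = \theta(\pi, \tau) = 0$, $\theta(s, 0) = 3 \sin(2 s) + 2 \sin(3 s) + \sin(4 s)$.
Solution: Using separation of variables $\theta = X(s)G(\tau)$:
Eigenfunctions: $\sin(ns)$, $n = 1, 2, 3, \ldots$
General solution: $\theta(s, \tau) = \sum c_n \sin(ns) e^{-n^2 \tau}$
Matching $\theta(s,0) = 3 \sin(2 s) + 2 \sin(3 s) + \sin(4 s)$ term by term: $c_2=3, c_3=2, c_4=1$.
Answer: $\theta(s, \tau) = 3 e^{-4 \tau} \sin(2 s) + 2 e^{-9 \tau} \sin(3 s) + e^{-16 \tau} \sin(4 s)$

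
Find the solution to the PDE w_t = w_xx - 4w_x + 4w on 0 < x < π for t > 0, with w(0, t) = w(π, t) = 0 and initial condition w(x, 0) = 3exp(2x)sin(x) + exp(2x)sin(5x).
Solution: Substitute w = exp(2x)u.
Then w_x = exp(2x)(u_x + 2u), w_xx = exp(2x)(u_xx + 4u_x + 4u), w_t = exp(2x)u_t; substituting and dividing by exp(2x), the lower-order terms cancel: u_t = u_xx (standard heat equation).
Data for u: u(x,0) = exp(-2x)w(x,0) = 3sin(x) + sin(5x). The boundary conditions carry over: u(0,t) = u(π,t) = 0.
Separating variables: u = Σ c_n exp(-n²t) sin(nx). From u(x,0) = 3sin(x) + sin(5x): c_1=3, c_5=1.
So u(x,t) = 3exp(-t)sin(x) + exp(-25t)sin(5x), and w(x,t) = exp(2x)u(x,t).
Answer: w(x, t) = 3exp(-t)exp(2x)sin(x) + exp(-25t)exp(2x)sin(5x)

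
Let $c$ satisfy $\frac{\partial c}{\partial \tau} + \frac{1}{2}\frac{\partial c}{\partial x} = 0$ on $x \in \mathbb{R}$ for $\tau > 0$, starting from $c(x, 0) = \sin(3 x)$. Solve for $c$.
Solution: By characteristics ($dx/d\tau = 1/2$), $c(x,\tau) = f(x - \frac{1}{2}\tau)$ with $f = c( \cdot , 0)$.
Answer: $c(x, \tau) = - \sin(3 \tau/2 - 3 x)$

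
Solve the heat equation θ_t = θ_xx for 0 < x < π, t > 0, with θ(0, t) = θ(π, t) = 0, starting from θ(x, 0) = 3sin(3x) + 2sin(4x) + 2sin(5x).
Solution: Separating variables: θ = Σ c_n exp(-n²t) sin(nx). From θ(x,0) = 3sin(3x) + 2sin(4x) + 2sin(5x): c_3=3, c_4=2, c_5=2.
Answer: θ(x, t) = 3exp(-9t)sin(3x) + 2exp(-16t)sin(4x) + 2exp(-25t)sin(5x)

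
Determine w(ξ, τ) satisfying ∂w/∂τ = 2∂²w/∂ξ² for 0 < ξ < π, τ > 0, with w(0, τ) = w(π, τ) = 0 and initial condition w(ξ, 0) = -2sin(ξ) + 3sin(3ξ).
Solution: Separating variables: w = Σ c_n exp(-2n²τ) sin(nξ). From w(ξ,0) = -2sin(ξ) + 3sin(3ξ): c_1=-2, c_3=3.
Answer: w(ξ, τ) = -2exp(-2τ)sin(ξ) + 3exp(-18τ)sin(3ξ)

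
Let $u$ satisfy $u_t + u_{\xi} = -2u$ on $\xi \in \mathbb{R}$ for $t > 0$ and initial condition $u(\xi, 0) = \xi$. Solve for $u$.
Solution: Substitute $u = e^{-2t}w$, i.e. $w = e^{2t}u$.
By the product rule, $u_t = e^{-2t}(w_t - 2w)$, $u_{\xi} = e^{-2t}w_{\xi}$.
Substituting into the PDE and dividing by $e^{-2t}$: $w_t - 2w + w_{\xi} = -2w$.
The lower-order terms cancel, leaving the standard advection equation $w_t + w_{\xi} = 0$.
Initial data for $w$: $w(\xi,0) = u(\xi,0) = \xi$.
Solve for $w$:
  By method of characteristics (waves move right with speed 1):
  Along characteristics $\xi - t =$ const, $w$ is constant, so $w(\xi,t) = f(\xi - t)$ with $f = w( \cdot , 0)$.
Hence $w(\xi,t) = - t + \xi$.
Transform back: $u(\xi,t) = e^{-2t}w(\xi,t)$.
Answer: $u(\xi, t) = \xi e^{-2 t} -  t e^{-2 t}$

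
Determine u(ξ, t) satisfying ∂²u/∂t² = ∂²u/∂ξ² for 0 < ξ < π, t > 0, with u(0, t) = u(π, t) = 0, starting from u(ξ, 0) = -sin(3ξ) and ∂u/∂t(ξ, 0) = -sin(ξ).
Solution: Using separation of variables u = X(ξ)T(t):
Eigenfunctions: sin(nξ), n = 1, 2, 3, ...
General solution: u(ξ, t) = Σ [A_n cos(n t) + B_n sin(n t)] sin(nξ)
From u(ξ,0) = -sin(3ξ): A_3=-1. From u_t(ξ,0) = -sin(ξ), using u_t(ξ,0) = Σ ω_n B_n sin(nξ) with ω_n = n: B_1 = (-1)/1 = -1.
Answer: u(ξ, t) = -sin(t)sin(ξ) - sin(3ξ)cos(3t)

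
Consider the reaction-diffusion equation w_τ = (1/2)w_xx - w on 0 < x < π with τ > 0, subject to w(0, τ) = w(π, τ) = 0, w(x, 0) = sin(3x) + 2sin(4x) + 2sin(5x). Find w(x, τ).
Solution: Substitute w = exp(-τ)u.
Then w_τ = exp(-τ)(u_τ - u), w_xx = exp(-τ)u_xx; substituting and dividing by exp(-τ), the lower-order terms cancel: u_τ = (1/2)u_xx (standard heat equation).
Data for u: u(x,0) = w(x,0) = sin(3x) + 2sin(4x) + 2sin(5x). The boundary conditions carry over: u(0,τ) = u(π,τ) = 0.
Separating variables: u = Σ c_n exp(-n²τ/2) sin(nx). From u(x,0) = sin(3x) + 2sin(4x) + 2sin(5x): c_3=1, c_4=2, c_5=2.
So u(x,τ) = 2exp(-8τ)sin(4x) + exp(-9τ/2)sin(3x) + 2exp(-25τ/2)sin(5x), and w(x,τ) = exp(-τ)u(x,τ).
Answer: w(x, τ) = 2exp(-9τ)sin(4x) + exp(-11τ/2)sin(3x) + 2exp(-27τ/2)sin(5x)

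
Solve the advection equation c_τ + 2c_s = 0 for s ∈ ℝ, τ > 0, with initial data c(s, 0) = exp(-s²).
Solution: By characteristics (ds/dτ = 2), c(s,τ) = f(s - 2τ) with f = c(·, 0).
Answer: c(s, τ) = exp(-(s - 2τ)²)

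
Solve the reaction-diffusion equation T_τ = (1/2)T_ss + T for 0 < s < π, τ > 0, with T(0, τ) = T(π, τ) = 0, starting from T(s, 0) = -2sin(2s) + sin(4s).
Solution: Substitute T = exp(τ)u.
Then T_τ = exp(τ)(u_τ + u), T_ss = exp(τ)u_ss; substituting and dividing by exp(τ), the lower-order terms cancel: u_τ = (1/2)u_ss (standard heat equation).
Data for u: u(s,0) = T(s,0) = -2sin(2s) + sin(4s). The boundary conditions carry over: u(0,τ) = u(π,τ) = 0.
Separating variables: u = Σ c_n exp(-n²τ/2) sin(ns). From u(s,0) = -2sin(2s) + sin(4s): c_2=-2, c_4=1.
So u(s,τ) = -2exp(-2τ)sin(2s) + exp(-8τ)sin(4s), and T(s,τ) = exp(τ)u(s,τ).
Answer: T(s, τ) = -2exp(-τ)sin(2s) + exp(-7τ)sin(4s)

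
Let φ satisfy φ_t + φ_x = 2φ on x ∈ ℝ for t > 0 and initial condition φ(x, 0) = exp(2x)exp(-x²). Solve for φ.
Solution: Substitute φ = exp(2x)u.
Then φ_x = exp(2x)(u_x + 2u), φ_t = exp(2x)u_t; substituting and dividing by exp(2x), the lower-order terms cancel: u_t + u_x = 0 (standard advection equation).
Data for u: u(x,0) = exp(-2x)φ(x,0) = exp(-x²).
By characteristics (dx/dt = 1), u(x,t) = f(x - t) with f = u(·, 0).
So u(x,t) = exp(-(-t + x)²), and φ(x,t) = exp(2x)u(x,t).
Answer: φ(x, t) = exp(2x)exp(-(-t + x)²)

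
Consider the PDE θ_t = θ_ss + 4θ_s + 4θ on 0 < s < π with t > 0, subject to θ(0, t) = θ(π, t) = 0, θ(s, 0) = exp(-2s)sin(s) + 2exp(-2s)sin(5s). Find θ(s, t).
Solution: Substitute θ = exp(-2s)u.
Then θ_s = exp(-2s)(u_s - 2u), θ_ss = exp(-2s)(u_ss - 4u_s + 4u), θ_t = exp(-2s)u_t; substituting and dividing by exp(-2s), the lower-order terms cancel: u_t = u_ss (standard heat equation).
Data for u: u(s,0) = exp(2s)θ(s,0) = sin(s) + 2sin(5s). The boundary conditions carry over: u(0,t) = u(π,t) = 0.
Separating variables: u = Σ c_n exp(-n²t) sin(ns). From u(s,0) = sin(s) + 2sin(5s): c_1=1, c_5=2.
So u(s,t) = exp(-t)sin(s) + 2exp(-25t)sin(5s), and θ(s,t) = exp(-2s)u(s,t).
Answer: θ(s, t) = exp(-2s)exp(-t)sin(s) + 2exp(-2s)exp(-25t)sin(5s)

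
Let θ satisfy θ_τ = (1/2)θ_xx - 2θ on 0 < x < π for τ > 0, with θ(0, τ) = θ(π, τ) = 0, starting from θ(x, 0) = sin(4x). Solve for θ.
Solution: Substitute θ = exp(-2τ)u, i.e. u = exp(2τ)θ.
By the product rule, θ_τ = exp(-2τ)(u_τ - 2u), θ_xx = exp(-2τ)u_xx.
Substituting into the PDE and dividing by exp(-2τ): u_τ - 2u = (1/2)u_xx - 2u.
The lower-order terms cancel, leaving the standard heat equation u_τ = (1/2)u_xx.
Initial data for u: u(x,0) = θ(x,0) = sin(4x). The boundary conditions carry over: u(0,τ) = u(π,τ) = 0.
Solve for u:
  Using separation of variables u = X(x)G(τ):
  Eigenfunctions: sin(nx), n = 1, 2, 3, ...
  General solution: u(x, τ) = Σ c_n sin(nx) exp(-n² τ/2)
  Matching u(x,0) = sin(4x) term by term: c_4=1.
Hence u(x,τ) = exp(-8τ)sin(4x).
Transform back: θ(x,τ) = exp(-2τ)u(x,τ).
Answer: θ(x, τ) = exp(-10τ)sin(4x)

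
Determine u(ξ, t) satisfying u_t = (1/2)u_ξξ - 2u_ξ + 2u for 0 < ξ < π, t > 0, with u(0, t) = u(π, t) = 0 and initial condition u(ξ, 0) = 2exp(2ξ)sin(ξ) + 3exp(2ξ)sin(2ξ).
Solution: Substitute u = exp(2ξ)w, i.e. w = exp(-2ξ)u.
By the product rule, u_ξ = exp(2ξ)(w_ξ + 2w), u_ξξ = exp(2ξ)(w_ξξ + 4w_ξ + 4w), u_t = exp(2ξ)w_t.
Substituting into the PDE and dividing by exp(2ξ): w_t = (1/2)(w_ξξ + 4w_ξ + 4w) - 2(w_ξ + 2w) + 2w.
The lower-order terms cancel, leaving the standard heat equation w_t = (1/2)w_ξξ.
Initial data for w: w(ξ,0) = exp(-2ξ)u(ξ,0) = 2sin(ξ) + 3sin(2ξ). The boundary conditions carry over: w(0,t) = w(π,t) = 0.
Solve for w:
  Using separation of variables w = X(ξ)T(t):
  Eigenfunctions: sin(nξ), n = 1, 2, 3, ...
  General solution: w(ξ, t) = Σ c_n sin(nξ) exp(-n² t/2)
  Matching w(ξ,0) = 2sin(ξ) + 3sin(2ξ) term by term: c_1=2, c_2=3.
Hence w(ξ,t) = 3exp(-2t)sin(2ξ) + 2exp(-t/2)sin(ξ).
Transform back: u(ξ,t) = exp(2ξ)w(ξ,t).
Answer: u(ξ, t) = 3exp(-2t)exp(2ξ)sin(2ξ) + 2exp(-t/2)exp(2ξ)sin(ξ)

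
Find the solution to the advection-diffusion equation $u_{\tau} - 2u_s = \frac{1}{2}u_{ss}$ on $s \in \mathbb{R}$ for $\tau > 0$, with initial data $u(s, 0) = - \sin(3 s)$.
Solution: Moving frame: $\eta = s + 2\tau$, $\sigma = \tau$, $u = w(\eta,\sigma)$, so $u_{\tau} = w_{\sigma} + 2w_{\eta}$ and $u_{ss} = w_{\eta\eta}$.
Hence $u_{\tau} - 2u_s = w_{\sigma}$ and the PDE becomes the heat equation $w_{\sigma} = \frac{1}{2}w_{\eta\eta}$ on $\eta \in \mathbb{R}$.
Initial data: $w(\eta,0) = u(\eta,0) = - \sin(3 \eta)$. Each mode $\sin(n\eta)$ decays as $e^{-n^2\sigma/2}$ on $\mathbb{R}$, so $w(\eta,\sigma) = \sum c_n e^{-n^2\sigma/2} \sin(n\eta)$ with $c_3=-1$: $w(\eta,\sigma) = - e^{-9 \sigma/2} \sin(3 \eta)$.
Substituting back: $u(s,\tau) = w(s + 2\tau, \tau)$.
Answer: $u(s, \tau) = - e^{-9 \tau/2} \sin(6 \tau + 3 s)$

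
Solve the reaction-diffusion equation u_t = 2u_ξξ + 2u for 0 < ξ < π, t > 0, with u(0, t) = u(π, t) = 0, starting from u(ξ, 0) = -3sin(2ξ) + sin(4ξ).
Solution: Substitute u = exp(2t)w.
Then u_t = exp(2t)(w_t + 2w), u_ξξ = exp(2t)w_ξξ; substituting and dividing by exp(2t), the lower-order terms cancel: w_t = 2w_ξξ (standard heat equation).
Data for w: w(ξ,0) = u(ξ,0) = -3sin(2ξ) + sin(4ξ). The boundary conditions carry over: w(0,t) = w(π,t) = 0.
Separating variables: w = Σ c_n exp(-2n²t) sin(nξ). From w(ξ,0) = -3sin(2ξ) + sin(4ξ): c_2=-3, c_4=1.
So w(ξ,t) = -3exp(-8t)sin(2ξ) + exp(-32t)sin(4ξ), and u(ξ,t) = exp(2t)w(ξ,t).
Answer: u(ξ, t) = -3exp(-6t)sin(2ξ) + exp(-30t)sin(4ξ)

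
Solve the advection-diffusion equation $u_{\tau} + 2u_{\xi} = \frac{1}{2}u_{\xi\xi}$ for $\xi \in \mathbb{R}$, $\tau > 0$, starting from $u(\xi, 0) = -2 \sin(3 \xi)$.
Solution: Moving frame: $\eta = \xi - 2\tau$, $\sigma = \tau$, $u = w(\eta,\sigma)$, so $u_{\tau} = w_{\sigma} - 2w_{\eta}$ and $u_{\xi\xi} = w_{\eta\eta}$.
Hence $u_{\tau} + 2u_{\xi} = w_{\sigma}$ and the PDE becomes the heat equation $w_{\sigma} = \frac{1}{2}w_{\eta\eta}$ on $\eta \in \mathbb{R}$.
Initial data: $w(\eta,0) = u(\eta,0) = -2 \sin(3 \eta)$. Each mode $\sin(n\eta)$ decays as $e^{-n^2\sigma/2}$ on $\mathbb{R}$, so $w(\eta,\sigma) = \sum c_n e^{-n^2\sigma/2} \sin(n\eta)$ with $c_3=-2$: $w(\eta,\sigma) = -2 e^{-9 \sigma/2} \sin(3 \eta)$.
Substituting back: $u(\xi,\tau) = w(\xi - 2\tau, \tau)$.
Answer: $u(\xi, \tau) = 2 e^{-9 \tau/2} \sin(6 \tau - 3 \xi)$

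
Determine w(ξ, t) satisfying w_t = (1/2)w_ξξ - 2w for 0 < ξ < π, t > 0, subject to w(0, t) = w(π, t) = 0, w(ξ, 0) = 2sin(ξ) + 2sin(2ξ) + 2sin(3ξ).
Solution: Substitute w = exp(-2t)u.
Then w_t = exp(-2t)(u_t - 2u), w_ξξ = exp(-2t)u_ξξ; substituting and dividing by exp(-2t), the lower-order terms cancel: u_t = (1/2)u_ξξ (standard heat equation).
Data for u: u(ξ,0) = w(ξ,0) = 2sin(ξ) + 2sin(2ξ) + 2sin(3ξ). The boundary conditions carry over: u(0,t) = u(π,t) = 0.
Separating variables: u = Σ c_n exp(-n²t/2) sin(nξ). From u(ξ,0) = 2sin(ξ) + 2sin(2ξ) + 2sin(3ξ): c_1=2, c_2=2, c_3=2.
So u(ξ,t) = 2exp(-2t)sin(2ξ) + 2exp(-t/2)sin(ξ) + 2exp(-9t/2)sin(3ξ), and w(ξ,t) = exp(-2t)u(ξ,t).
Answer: w(ξ, t) = 2exp(-4t)sin(2ξ) + 2exp(-5t/2)sin(ξ) + 2exp(-13t/2)sin(3ξ)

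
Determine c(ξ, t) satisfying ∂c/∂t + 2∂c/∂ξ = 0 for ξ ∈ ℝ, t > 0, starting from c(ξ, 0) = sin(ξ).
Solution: By characteristics (dξ/dt = 2), c(ξ,t) = f(ξ - 2t) with f = c(·, 0).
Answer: c(ξ, t) = -sin(2t - ξ)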